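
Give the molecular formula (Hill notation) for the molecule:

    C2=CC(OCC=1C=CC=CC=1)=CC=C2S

C13H12OS

Heavy atoms from the SMILES: 13 C, 1 O, 1 S.
Implicit hydrogens by atom environment:
  9 × C (aromatic): 1 H each → 9
  3 × C (aromatic): no H
  1 × C: 2 H
  1 × O: no H
  1 × S: 1 H
  Total hydrogens = 12.
Molecular formula: C13H12OS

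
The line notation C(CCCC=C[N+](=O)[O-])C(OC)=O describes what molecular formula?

Heavy atoms from the SMILES: 8 C, 1 N, 4 O.
Implicit hydrogens by atom environment:
  4 × C: 2 H each → 8
  3 × O: no H
  2 × C: 1 H each → 2
  1 × C: 3 H
  1 × C: no H
  1 × N (charge +1): no H
  1 × O (charge -1): no H
  Total hydrogens = 13.
Molecular formula: C8H13NO4

C8H13NO4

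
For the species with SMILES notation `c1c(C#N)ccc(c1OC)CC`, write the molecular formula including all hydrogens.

Heavy atoms from the SMILES: 10 C, 1 N, 1 O.
Implicit hydrogens by atom environment:
  3 × C (aromatic): 1 H each → 3
  3 × C (aromatic): no H
  2 × C: 3 H each → 6
  1 × C: 2 H
  1 × C: no H
  1 × N: no H
  1 × O: no H
  Total hydrogens = 11.
Molecular formula: C10H11NO

C10H11NO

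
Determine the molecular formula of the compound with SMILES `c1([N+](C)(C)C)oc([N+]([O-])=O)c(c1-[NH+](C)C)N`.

Heavy atoms from the SMILES: 9 C, 4 N, 3 O.
Implicit hydrogens by atom environment:
  5 × C: 3 H each → 15
  4 × C (aromatic): no H
  2 × N (charge +1): no H
  1 × N: 2 H
  1 × N (charge +1): 1 H
  1 × O (aromatic): no H
  1 × O: no H
  1 × O (charge -1): no H
  Total hydrogens = 18.
Net charge +2.
Molecular formula: [C9H18N4O3]2+

[C9H18N4O3]2+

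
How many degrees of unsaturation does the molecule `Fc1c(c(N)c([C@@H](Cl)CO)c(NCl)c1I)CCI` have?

Molecular formula from the SMILES: C10H11Cl2FI2N2O.
DoU = (2C + 2 + N − H − X)/2 = (2·10 + 2 + 2 − 11 − 5)/2 = 8/2 = 4.
(Structurally: 1 ring(s) + 3 π bond(s) = 4.)

4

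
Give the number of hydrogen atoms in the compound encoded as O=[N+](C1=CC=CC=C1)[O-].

5

Hydrogens are implicit in SMILES; fill each atom to its normal valence:
  5 × C (aromatic): 1 H each → 5
  1 × C (aromatic): no H
  1 × N (charge +1): no H
  1 × O: no H
  1 × O (charge -1): no H
  Total hydrogens = 5.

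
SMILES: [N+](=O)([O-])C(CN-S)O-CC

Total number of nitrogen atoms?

2

The symbol for nitrogen appears 2 times in the SMILES.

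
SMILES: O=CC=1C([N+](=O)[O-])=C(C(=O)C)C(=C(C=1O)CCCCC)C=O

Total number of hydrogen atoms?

Hydrogens are implicit in SMILES; fill each atom to its normal valence:
  6 × C (aromatic): no H
  4 × C: 2 H each → 8
  4 × O: no H
  2 × C: 3 H each → 6
  2 × C: 1 H each → 2
  1 × C: no H
  1 × N (charge +1): no H
  1 × O: 1 H
  1 × O (charge -1): no H
  Total hydrogens = 17.

17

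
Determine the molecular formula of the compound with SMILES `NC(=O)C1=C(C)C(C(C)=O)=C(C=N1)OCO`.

C10H12N2O4

Heavy atoms from the SMILES: 10 C, 2 N, 4 O.
Implicit hydrogens by atom environment:
  4 × C (aromatic): no H
  3 × O: no H
  2 × C: 3 H each → 6
  2 × C: no H
  1 × C: 2 H
  1 × C (aromatic): 1 H
  1 × N: 2 H
  1 × N (aromatic): no H
  1 × O: 1 H
  Total hydrogens = 12.
Molecular formula: C10H12N2O4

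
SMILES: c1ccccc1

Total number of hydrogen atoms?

6

Hydrogens are implicit in SMILES; fill each atom to its normal valence:
  6 × C (aromatic): 1 H each → 6
  Total hydrogens = 6.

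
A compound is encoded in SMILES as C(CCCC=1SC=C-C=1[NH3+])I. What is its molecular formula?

C8H13INS+

Heavy atoms from the SMILES: 8 C, 1 I, 1 N, 1 S.
Implicit hydrogens by atom environment:
  4 × C: 2 H each → 8
  2 × C (aromatic): 1 H each → 2
  2 × C (aromatic): no H
  1 × I: no H
  1 × N (charge +1): 3 H
  1 × S (aromatic): no H
  Total hydrogens = 13.
Net charge +1.
Molecular formula: C8H13INS+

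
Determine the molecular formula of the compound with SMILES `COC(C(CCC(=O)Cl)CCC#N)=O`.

C9H12ClNO3

Heavy atoms from the SMILES: 9 C, 1 Cl, 1 N, 3 O.
Implicit hydrogens by atom environment:
  4 × C: 2 H each → 8
  3 × C: no H
  3 × O: no H
  1 × C: 3 H
  1 × C: 1 H
  1 × Cl: no H
  1 × N: no H
  Total hydrogens = 12.
Molecular formula: C9H12ClNO3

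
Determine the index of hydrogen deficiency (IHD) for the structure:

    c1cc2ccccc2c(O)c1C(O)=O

8

Molecular formula from the SMILES: C11H8O3.
DoU = (2C + 2 + N − H − X)/2 = (2·11 + 2 + 0 − 8 − 0)/2 = 16/2 = 8.
(Structurally: 2 ring(s) + 6 π bond(s) = 8.)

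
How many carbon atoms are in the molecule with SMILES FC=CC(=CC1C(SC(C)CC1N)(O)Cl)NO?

10

The symbol for carbon appears 10 times in the SMILES. (Cl is a single chlorine, not C + l.)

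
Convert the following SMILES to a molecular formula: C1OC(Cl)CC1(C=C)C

C7H11ClO

Heavy atoms from the SMILES: 7 C, 1 Cl, 1 O.
Implicit hydrogens by atom environment:
  3 × C: 2 H each → 6
  2 × C: 1 H each → 2
  1 × C: 3 H
  1 × C: no H
  1 × Cl: no H
  1 × O: no H
  Total hydrogens = 11.
Molecular formula: C7H11ClO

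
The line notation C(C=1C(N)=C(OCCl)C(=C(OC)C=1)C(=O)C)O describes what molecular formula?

C11H14ClNO4

Heavy atoms from the SMILES: 11 C, 1 Cl, 1 N, 4 O.
Implicit hydrogens by atom environment:
  5 × C (aromatic): no H
  3 × O: no H
  2 × C: 3 H each → 6
  2 × C: 2 H each → 4
  1 × C (aromatic): 1 H
  1 × C: no H
  1 × Cl: no H
  1 × N: 2 H
  1 × O: 1 H
  Total hydrogens = 14.
Molecular formula: C11H14ClNO4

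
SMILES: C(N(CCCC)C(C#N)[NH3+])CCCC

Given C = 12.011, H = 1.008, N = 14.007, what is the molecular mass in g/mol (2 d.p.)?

Molecular formula: C11H24N3+.
M = 11×12.011 + 24×1.008 + 3×14.007 = 198.33 g/mol.

198.33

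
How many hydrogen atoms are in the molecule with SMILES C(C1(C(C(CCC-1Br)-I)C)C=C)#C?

14

Hydrogens are implicit in SMILES; fill each atom to its normal valence:
  5 × C: 1 H each → 5
  3 × C: 2 H each → 6
  2 × C: no H
  1 × Br: no H
  1 × C: 3 H
  1 × I: no H
  Total hydrogens = 14.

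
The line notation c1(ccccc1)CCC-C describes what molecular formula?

Heavy atoms from the SMILES: 10 C.
Implicit hydrogens by atom environment:
  5 × C (aromatic): 1 H each → 5
  3 × C: 2 H each → 6
  1 × C: 3 H
  1 × C (aromatic): no H
  Total hydrogens = 14.
Molecular formula: C10H14

C10H14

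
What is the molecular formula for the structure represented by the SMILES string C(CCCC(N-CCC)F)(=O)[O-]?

C8H15FNO2-

Heavy atoms from the SMILES: 8 C, 1 F, 1 N, 2 O.
Implicit hydrogens by atom environment:
  5 × C: 2 H each → 10
  1 × C: 3 H
  1 × C: 1 H
  1 × C: no H
  1 × F: no H
  1 × N: 1 H
  1 × O: no H
  1 × O (charge -1): no H
  Total hydrogens = 15.
Net charge -1.
Molecular formula: C8H15FNO2-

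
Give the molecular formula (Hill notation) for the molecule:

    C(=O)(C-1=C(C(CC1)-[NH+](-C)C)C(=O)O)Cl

C9H13ClNO3+

Heavy atoms from the SMILES: 9 C, 1 Cl, 1 N, 3 O.
Implicit hydrogens by atom environment:
  4 × C: no H
  2 × C: 3 H each → 6
  2 × C: 2 H each → 4
  2 × O: no H
  1 × C: 1 H
  1 × Cl: no H
  1 × N (charge +1): 1 H
  1 × O: 1 H
  Total hydrogens = 13.
Net charge +1.
Molecular formula: C9H13ClNO3+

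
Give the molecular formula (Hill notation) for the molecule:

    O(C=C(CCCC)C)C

C8H16O

Heavy atoms from the SMILES: 8 C, 1 O.
Implicit hydrogens by atom environment:
  3 × C: 3 H each → 9
  3 × C: 2 H each → 6
  1 × C: 1 H
  1 × C: no H
  1 × O: no H
  Total hydrogens = 16.
Molecular formula: C8H16O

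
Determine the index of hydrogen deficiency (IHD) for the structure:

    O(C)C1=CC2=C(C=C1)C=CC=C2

7

Molecular formula from the SMILES: C11H10O.
DoU = (2C + 2 + N − H − X)/2 = (2·11 + 2 + 0 − 10 − 0)/2 = 14/2 = 7.
(Structurally: 2 ring(s) + 5 π bond(s) = 7.)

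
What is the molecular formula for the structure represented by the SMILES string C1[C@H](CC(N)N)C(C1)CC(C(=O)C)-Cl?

Heavy atoms from the SMILES: 10 C, 1 Cl, 2 N, 1 O.
Implicit hydrogens by atom environment:
  4 × C: 2 H each → 8
  4 × C: 1 H each → 4
  2 × N: 2 H each → 4
  1 × C: 3 H
  1 × C: no H
  1 × Cl: no H
  1 × O: no H
  Total hydrogens = 19.
Molecular formula: C10H19ClN2O

C10H19ClN2O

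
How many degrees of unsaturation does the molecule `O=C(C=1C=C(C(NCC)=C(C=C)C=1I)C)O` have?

Molecular formula from the SMILES: C12H14INO2.
DoU = (2C + 2 + N − H − X)/2 = (2·12 + 2 + 1 − 14 − 1)/2 = 12/2 = 6.
(Structurally: 1 ring(s) + 5 π bond(s) = 6.)

6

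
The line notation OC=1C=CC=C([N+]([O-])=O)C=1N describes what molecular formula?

C6H6N2O3

Heavy atoms from the SMILES: 6 C, 2 N, 3 O.
Implicit hydrogens by atom environment:
  3 × C (aromatic): 1 H each → 3
  3 × C (aromatic): no H
  1 × N: 2 H
  1 × N (charge +1): no H
  1 × O: 1 H
  1 × O: no H
  1 × O (charge -1): no H
  Total hydrogens = 6.
Molecular formula: C6H6N2O3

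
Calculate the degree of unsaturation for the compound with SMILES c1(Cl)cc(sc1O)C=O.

Molecular formula from the SMILES: C5H3ClO2S.
DoU = (2C + 2 + N − H − X)/2 = (2·5 + 2 + 0 − 3 − 1)/2 = 8/2 = 4.
(Structurally: 1 ring(s) + 3 π bond(s) = 4.)

4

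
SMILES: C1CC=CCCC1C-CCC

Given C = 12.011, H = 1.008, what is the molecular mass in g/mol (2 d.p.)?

Molecular formula: C11H20.
M = 11×12.011 + 20×1.008 = 152.28 g/mol.

152.28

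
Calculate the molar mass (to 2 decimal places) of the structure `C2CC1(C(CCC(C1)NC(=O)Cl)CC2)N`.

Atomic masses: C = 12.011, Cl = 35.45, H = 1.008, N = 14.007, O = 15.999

Molecular formula: C11H19ClN2O.
M = 11×12.011 + 1×35.45 + 19×1.008 + 2×14.007 + 1×15.999 = 230.74 g/mol.

230.74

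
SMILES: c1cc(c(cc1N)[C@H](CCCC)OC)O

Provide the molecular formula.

Heavy atoms from the SMILES: 12 C, 1 N, 2 O.
Implicit hydrogens by atom environment:
  3 × C: 2 H each → 6
  3 × C (aromatic): 1 H each → 3
  3 × C (aromatic): no H
  2 × C: 3 H each → 6
  1 × C: 1 H
  1 × N: 2 H
  1 × O: 1 H
  1 × O: no H
  Total hydrogens = 19.
Molecular formula: C12H19NO2

C12H19NO2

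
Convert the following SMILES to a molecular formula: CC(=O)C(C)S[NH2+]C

C5H12NOS+

Heavy atoms from the SMILES: 5 C, 1 N, 1 O, 1 S.
Implicit hydrogens by atom environment:
  3 × C: 3 H each → 9
  1 × C: 1 H
  1 × C: no H
  1 × N (charge +1): 2 H
  1 × O: no H
  1 × S: no H
  Total hydrogens = 12.
Net charge +1.
Molecular formula: C5H12NOS+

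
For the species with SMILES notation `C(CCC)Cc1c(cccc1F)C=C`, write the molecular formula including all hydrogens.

Heavy atoms from the SMILES: 13 C, 1 F.
Implicit hydrogens by atom environment:
  5 × C: 2 H each → 10
  3 × C (aromatic): 1 H each → 3
  3 × C (aromatic): no H
  1 × C: 3 H
  1 × C: 1 H
  1 × F: no H
  Total hydrogens = 17.
Molecular formula: C13H17F

C13H17F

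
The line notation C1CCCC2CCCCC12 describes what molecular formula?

C10H18

Heavy atoms from the SMILES: 10 C.
Implicit hydrogens by atom environment:
  8 × C: 2 H each → 16
  2 × C: 1 H each → 2
  Total hydrogens = 18.
Molecular formula: C10H18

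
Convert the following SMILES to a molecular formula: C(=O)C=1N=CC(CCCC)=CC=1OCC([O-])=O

C12H14NO4-

Heavy atoms from the SMILES: 12 C, 1 N, 4 O.
Implicit hydrogens by atom environment:
  4 × C: 2 H each → 8
  3 × C (aromatic): no H
  3 × O: no H
  2 × C (aromatic): 1 H each → 2
  1 × C: 3 H
  1 × C: 1 H
  1 × C: no H
  1 × N (aromatic): no H
  1 × O (charge -1): no H
  Total hydrogens = 14.
Net charge -1.
Molecular formula: C12H14NO4-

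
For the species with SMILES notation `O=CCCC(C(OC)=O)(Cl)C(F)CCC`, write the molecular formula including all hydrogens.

Heavy atoms from the SMILES: 10 C, 1 Cl, 1 F, 3 O.
Implicit hydrogens by atom environment:
  4 × C: 2 H each → 8
  3 × O: no H
  2 × C: 3 H each → 6
  2 × C: 1 H each → 2
  2 × C: no H
  1 × Cl: no H
  1 × F: no H
  Total hydrogens = 16.
Molecular formula: C10H16ClFO3

C10H16ClFO3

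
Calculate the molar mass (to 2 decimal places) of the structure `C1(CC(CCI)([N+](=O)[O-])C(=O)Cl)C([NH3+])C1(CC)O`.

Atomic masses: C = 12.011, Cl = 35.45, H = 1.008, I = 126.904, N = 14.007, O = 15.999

Molecular formula: C10H17ClIN2O4+.
M = 10×12.011 + 1×35.45 + 17×1.008 + 1×126.904 + 2×14.007 + 4×15.999 = 391.61 g/mol.

391.61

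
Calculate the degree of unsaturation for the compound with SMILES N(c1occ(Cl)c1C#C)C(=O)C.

Molecular formula from the SMILES: C8H6ClNO2.
DoU = (2C + 2 + N − H − X)/2 = (2·8 + 2 + 1 − 6 − 1)/2 = 12/2 = 6.
(Structurally: 1 ring(s) + 5 π bond(s) = 6.)

6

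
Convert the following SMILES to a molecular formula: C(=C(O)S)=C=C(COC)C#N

Heavy atoms from the SMILES: 7 C, 1 N, 2 O, 1 S.
Implicit hydrogens by atom environment:
  5 × C: no H
  1 × C: 3 H
  1 × C: 2 H
  1 × N: no H
  1 × O: 1 H
  1 × O: no H
  1 × S: 1 H
  Total hydrogens = 7.
Molecular formula: C7H7NO2S

C7H7NO2S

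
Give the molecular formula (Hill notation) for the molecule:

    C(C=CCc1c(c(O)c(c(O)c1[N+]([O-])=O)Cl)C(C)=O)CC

C14H16ClNO5

Heavy atoms from the SMILES: 14 C, 1 Cl, 1 N, 5 O.
Implicit hydrogens by atom environment:
  6 × C (aromatic): no H
  3 × C: 2 H each → 6
  2 × C: 3 H each → 6
  2 × C: 1 H each → 2
  2 × O: 1 H each → 2
  2 × O: no H
  1 × C: no H
  1 × Cl: no H
  1 × N (charge +1): no H
  1 × O (charge -1): no H
  Total hydrogens = 16.
Molecular formula: C14H16ClNO5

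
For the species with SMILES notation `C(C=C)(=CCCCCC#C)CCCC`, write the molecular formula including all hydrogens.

Heavy atoms from the SMILES: 14 C.
Implicit hydrogens by atom environment:
  8 × C: 2 H each → 16
  3 × C: 1 H each → 3
  2 × C: no H
  1 × C: 3 H
  Total hydrogens = 22.
Molecular formula: C14H22

C14H22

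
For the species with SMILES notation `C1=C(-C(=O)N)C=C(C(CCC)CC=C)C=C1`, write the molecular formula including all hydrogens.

C14H19NO

Heavy atoms from the SMILES: 14 C, 1 N, 1 O.
Implicit hydrogens by atom environment:
  4 × C: 2 H each → 8
  4 × C (aromatic): 1 H each → 4
  2 × C: 1 H each → 2
  2 × C (aromatic): no H
  1 × C: 3 H
  1 × C: no H
  1 × N: 2 H
  1 × O: no H
  Total hydrogens = 19.
Molecular formula: C14H19NO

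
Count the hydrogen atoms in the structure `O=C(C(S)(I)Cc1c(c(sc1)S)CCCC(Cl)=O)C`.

14

Hydrogens are implicit in SMILES; fill each atom to its normal valence:
  4 × C: 2 H each → 8
  3 × C (aromatic): no H
  3 × C: no H
  2 × O: no H
  2 × S: 1 H each → 2
  1 × C: 3 H
  1 × C (aromatic): 1 H
  1 × Cl: no H
  1 × I: no H
  1 × S (aromatic): no H
  Total hydrogens = 14.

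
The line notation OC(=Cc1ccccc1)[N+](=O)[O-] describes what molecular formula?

Heavy atoms from the SMILES: 8 C, 1 N, 3 O.
Implicit hydrogens by atom environment:
  5 × C (aromatic): 1 H each → 5
  1 × C: 1 H
  1 × C: no H
  1 × C (aromatic): no H
  1 × N (charge +1): no H
  1 × O: 1 H
  1 × O: no H
  1 × O (charge -1): no H
  Total hydrogens = 7.
Molecular formula: C8H7NO3

C8H7NO3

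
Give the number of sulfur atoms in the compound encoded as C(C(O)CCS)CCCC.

The symbol for sulfur appears 1 time in the SMILES.

1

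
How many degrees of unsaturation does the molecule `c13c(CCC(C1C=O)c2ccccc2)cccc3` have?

Molecular formula from the SMILES: C17H16O.
DoU = (2C + 2 + N − H − X)/2 = (2·17 + 2 + 0 − 16 − 0)/2 = 20/2 = 10.
(Structurally: 3 ring(s) + 7 π bond(s) = 10.)

10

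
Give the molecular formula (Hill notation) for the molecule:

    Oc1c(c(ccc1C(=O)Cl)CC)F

C9H8ClFO2

Heavy atoms from the SMILES: 9 C, 1 Cl, 1 F, 2 O.
Implicit hydrogens by atom environment:
  4 × C (aromatic): no H
  2 × C (aromatic): 1 H each → 2
  1 × C: 3 H
  1 × C: 2 H
  1 × C: no H
  1 × Cl: no H
  1 × F: no H
  1 × O: 1 H
  1 × O: no H
  Total hydrogens = 8.
Molecular formula: C9H8ClFO2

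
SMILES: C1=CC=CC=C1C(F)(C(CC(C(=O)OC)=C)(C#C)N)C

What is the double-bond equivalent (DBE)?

Molecular formula from the SMILES: C16H18FNO2.
DoU = (2C + 2 + N − H − X)/2 = (2·16 + 2 + 1 − 18 − 1)/2 = 16/2 = 8.
(Structurally: 1 ring(s) + 7 π bond(s) = 8.)

8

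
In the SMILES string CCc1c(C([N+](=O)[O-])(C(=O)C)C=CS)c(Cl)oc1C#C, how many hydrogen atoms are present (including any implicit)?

12

Hydrogens are implicit in SMILES; fill each atom to its normal valence:
  4 × C (aromatic): no H
  3 × C: 1 H each → 3
  3 × C: no H
  2 × C: 3 H each → 6
  2 × O: no H
  1 × C: 2 H
  1 × Cl: no H
  1 × N (charge +1): no H
  1 × O (aromatic): no H
  1 × O (charge -1): no H
  1 × S: 1 H
  Total hydrogens = 12.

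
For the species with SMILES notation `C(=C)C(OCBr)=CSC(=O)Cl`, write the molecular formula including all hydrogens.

C6H6BrClO2S

Heavy atoms from the SMILES: 1 Br, 6 C, 1 Cl, 2 O, 1 S.
Implicit hydrogens by atom environment:
  2 × C: 2 H each → 4
  2 × C: 1 H each → 2
  2 × C: no H
  2 × O: no H
  1 × Br: no H
  1 × Cl: no H
  1 × S: no H
  Total hydrogens = 6.
Molecular formula: C6H6BrClO2S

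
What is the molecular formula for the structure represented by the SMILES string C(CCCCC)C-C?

C8H18

Heavy atoms from the SMILES: 8 C.
Implicit hydrogens by atom environment:
  6 × C: 2 H each → 12
  2 × C: 3 H each → 6
  Total hydrogens = 18.
Molecular formula: C8H18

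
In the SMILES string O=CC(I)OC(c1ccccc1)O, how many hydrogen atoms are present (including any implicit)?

9

Hydrogens are implicit in SMILES; fill each atom to its normal valence:
  5 × C (aromatic): 1 H each → 5
  3 × C: 1 H each → 3
  2 × O: no H
  1 × C (aromatic): no H
  1 × I: no H
  1 × O: 1 H
  Total hydrogens = 9.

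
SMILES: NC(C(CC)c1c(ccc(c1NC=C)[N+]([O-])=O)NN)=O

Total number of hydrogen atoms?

17

Hydrogens are implicit in SMILES; fill each atom to its normal valence:
  4 × C (aromatic): no H
  2 × C: 2 H each → 4
  2 × C (aromatic): 1 H each → 2
  2 × C: 1 H each → 2
  2 × N: 2 H each → 4
  2 × N: 1 H each → 2
  2 × O: no H
  1 × C: 3 H
  1 × C: no H
  1 × N (charge +1): no H
  1 × O (charge -1): no H
  Total hydrogens = 17.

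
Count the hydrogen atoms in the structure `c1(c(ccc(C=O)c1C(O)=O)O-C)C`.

Hydrogens are implicit in SMILES; fill each atom to its normal valence:
  4 × C (aromatic): no H
  3 × O: no H
  2 × C: 3 H each → 6
  2 × C (aromatic): 1 H each → 2
  1 × C: 1 H
  1 × C: no H
  1 × O: 1 H
  Total hydrogens = 10.

10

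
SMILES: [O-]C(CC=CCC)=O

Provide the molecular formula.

Heavy atoms from the SMILES: 6 C, 2 O.
Implicit hydrogens by atom environment:
  2 × C: 2 H each → 4
  2 × C: 1 H each → 2
  1 × C: 3 H
  1 × C: no H
  1 × O: no H
  1 × O (charge -1): no H
  Total hydrogens = 9.
Net charge -1.
Molecular formula: C6H9O2-

C6H9O2-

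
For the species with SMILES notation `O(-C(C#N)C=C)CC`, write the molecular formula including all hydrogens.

Heavy atoms from the SMILES: 6 C, 1 N, 1 O.
Implicit hydrogens by atom environment:
  2 × C: 2 H each → 4
  2 × C: 1 H each → 2
  1 × C: 3 H
  1 × C: no H
  1 × N: no H
  1 × O: no H
  Total hydrogens = 9.
Molecular formula: C6H9NO

C6H9NO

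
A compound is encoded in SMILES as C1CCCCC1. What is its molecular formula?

C6H12

Heavy atoms from the SMILES: 6 C.
Implicit hydrogens by atom environment:
  6 × C: 2 H each → 12
  Total hydrogens = 12.
Molecular formula: C6H12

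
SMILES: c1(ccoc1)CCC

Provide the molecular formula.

Heavy atoms from the SMILES: 7 C, 1 O.
Implicit hydrogens by atom environment:
  3 × C (aromatic): 1 H each → 3
  2 × C: 2 H each → 4
  1 × C: 3 H
  1 × C (aromatic): no H
  1 × O (aromatic): no H
  Total hydrogens = 10.
Molecular formula: C7H10O

C7H10O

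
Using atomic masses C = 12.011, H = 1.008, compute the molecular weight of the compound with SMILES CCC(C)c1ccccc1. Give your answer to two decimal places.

Molecular formula: C10H14.
M = 10×12.011 + 14×1.008 = 134.22 g/mol.

134.22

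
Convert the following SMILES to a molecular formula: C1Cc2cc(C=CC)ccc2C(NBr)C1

C13H16BrN

Heavy atoms from the SMILES: 1 Br, 13 C, 1 N.
Implicit hydrogens by atom environment:
  3 × C: 2 H each → 6
  3 × C (aromatic): 1 H each → 3
  3 × C: 1 H each → 3
  3 × C (aromatic): no H
  1 × Br: no H
  1 × C: 3 H
  1 × N: 1 H
  Total hydrogens = 16.
Molecular formula: C13H16BrN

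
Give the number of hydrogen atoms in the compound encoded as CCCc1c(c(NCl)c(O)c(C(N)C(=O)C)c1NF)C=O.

17

Hydrogens are implicit in SMILES; fill each atom to its normal valence:
  6 × C (aromatic): no H
  2 × C: 3 H each → 6
  2 × C: 2 H each → 4
  2 × C: 1 H each → 2
  2 × N: 1 H each → 2
  2 × O: no H
  1 × C: no H
  1 × Cl: no H
  1 × F: no H
  1 × N: 2 H
  1 × O: 1 H
  Total hydrogens = 17.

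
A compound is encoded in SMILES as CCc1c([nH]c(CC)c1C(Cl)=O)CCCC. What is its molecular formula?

C13H20ClNO

Heavy atoms from the SMILES: 13 C, 1 Cl, 1 N, 1 O.
Implicit hydrogens by atom environment:
  5 × C: 2 H each → 10
  4 × C (aromatic): no H
  3 × C: 3 H each → 9
  1 × C: no H
  1 × Cl: no H
  1 × N (aromatic): 1 H
  1 × O: no H
  Total hydrogens = 20.
Molecular formula: C13H20ClNO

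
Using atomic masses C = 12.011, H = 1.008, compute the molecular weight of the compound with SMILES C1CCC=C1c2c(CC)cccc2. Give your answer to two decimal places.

Molecular formula: C13H16.
M = 13×12.011 + 16×1.008 = 172.27 g/mol.

172.27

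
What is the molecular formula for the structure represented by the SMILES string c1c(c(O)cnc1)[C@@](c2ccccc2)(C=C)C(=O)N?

C15H14N2O2

Heavy atoms from the SMILES: 15 C, 2 N, 2 O.
Implicit hydrogens by atom environment:
  8 × C (aromatic): 1 H each → 8
  3 × C (aromatic): no H
  2 × C: no H
  1 × C: 2 H
  1 × C: 1 H
  1 × N: 2 H
  1 × N (aromatic): no H
  1 × O: 1 H
  1 × O: no H
  Total hydrogens = 14.
Molecular formula: C15H14N2O2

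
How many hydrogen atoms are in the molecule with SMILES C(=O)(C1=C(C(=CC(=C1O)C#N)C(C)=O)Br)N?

Hydrogens are implicit in SMILES; fill each atom to its normal valence:
  5 × C (aromatic): no H
  3 × C: no H
  2 × O: no H
  1 × Br: no H
  1 × C: 3 H
  1 × C (aromatic): 1 H
  1 × N: 2 H
  1 × N: no H
  1 × O: 1 H
  Total hydrogens = 7.

7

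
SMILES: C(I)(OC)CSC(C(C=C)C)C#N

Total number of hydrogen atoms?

Hydrogens are implicit in SMILES; fill each atom to its normal valence:
  4 × C: 1 H each → 4
  2 × C: 3 H each → 6
  2 × C: 2 H each → 4
  1 × C: no H
  1 × I: no H
  1 × N: no H
  1 × O: no H
  1 × S: no H
  Total hydrogens = 14.

14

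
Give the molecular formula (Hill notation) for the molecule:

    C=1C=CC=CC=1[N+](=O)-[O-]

C6H5NO2

Heavy atoms from the SMILES: 6 C, 1 N, 2 O.
Implicit hydrogens by atom environment:
  5 × C (aromatic): 1 H each → 5
  1 × C (aromatic): no H
  1 × N (charge +1): no H
  1 × O: no H
  1 × O (charge -1): no H
  Total hydrogens = 5.
Molecular formula: C6H5NO2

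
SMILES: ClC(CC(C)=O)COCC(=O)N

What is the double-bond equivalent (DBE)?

Molecular formula from the SMILES: C7H12ClNO3.
DoU = (2C + 2 + N − H − X)/2 = (2·7 + 2 + 1 − 12 − 1)/2 = 4/2 = 2.
(Structurally: 0 ring(s) + 2 π bond(s) = 2.)

2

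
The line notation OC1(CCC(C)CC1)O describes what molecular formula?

C7H14O2

Heavy atoms from the SMILES: 7 C, 2 O.
Implicit hydrogens by atom environment:
  4 × C: 2 H each → 8
  2 × O: 1 H each → 2
  1 × C: 3 H
  1 × C: 1 H
  1 × C: no H
  Total hydrogens = 14.
Molecular formula: C7H14O2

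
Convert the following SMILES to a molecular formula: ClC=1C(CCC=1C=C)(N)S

Heavy atoms from the SMILES: 7 C, 1 Cl, 1 N, 1 S.
Implicit hydrogens by atom environment:
  3 × C: 2 H each → 6
  3 × C: no H
  1 × C: 1 H
  1 × Cl: no H
  1 × N: 2 H
  1 × S: 1 H
  Total hydrogens = 10.
Molecular formula: C7H10ClNS

C7H10ClNS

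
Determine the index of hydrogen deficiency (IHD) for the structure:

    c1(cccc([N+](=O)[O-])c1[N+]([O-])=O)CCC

Molecular formula from the SMILES: C9H10N2O4.
DoU = (2C + 2 + N − H − X)/2 = (2·9 + 2 + 2 − 10 − 0)/2 = 12/2 = 6.
(Structurally: 1 ring(s) + 5 π bond(s) = 6.)

6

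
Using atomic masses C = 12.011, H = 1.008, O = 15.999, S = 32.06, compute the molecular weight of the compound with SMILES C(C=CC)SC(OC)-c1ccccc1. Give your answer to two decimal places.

Molecular formula: C12H16OS.
M = 12×12.011 + 16×1.008 + 1×15.999 + 1×32.06 = 208.32 g/mol.

208.32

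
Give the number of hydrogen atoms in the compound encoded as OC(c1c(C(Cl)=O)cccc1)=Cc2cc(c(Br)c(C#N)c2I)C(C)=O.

10

Hydrogens are implicit in SMILES; fill each atom to its normal valence:
  7 × C (aromatic): no H
  5 × C (aromatic): 1 H each → 5
  4 × C: no H
  2 × O: no H
  1 × Br: no H
  1 × C: 3 H
  1 × C: 1 H
  1 × Cl: no H
  1 × I: no H
  1 × N: no H
  1 × O: 1 H
  Total hydrogens = 10.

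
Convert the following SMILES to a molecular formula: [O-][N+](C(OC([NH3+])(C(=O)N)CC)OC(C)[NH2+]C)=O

[C8H20N4O5]2+

Heavy atoms from the SMILES: 8 C, 4 N, 5 O.
Implicit hydrogens by atom environment:
  4 × O: no H
  3 × C: 3 H each → 9
  2 × C: 1 H each → 2
  2 × C: no H
  1 × C: 2 H
  1 × N (charge +1): 3 H
  1 × N: 2 H
  1 × N (charge +1): 2 H
  1 × N (charge +1): no H
  1 × O (charge -1): no H
  Total hydrogens = 20.
Net charge +2.
Molecular formula: [C8H20N4O5]2+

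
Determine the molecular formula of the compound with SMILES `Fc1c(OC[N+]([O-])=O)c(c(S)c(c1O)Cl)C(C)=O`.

C9H7ClFNO5S

Heavy atoms from the SMILES: 9 C, 1 Cl, 1 F, 1 N, 5 O, 1 S.
Implicit hydrogens by atom environment:
  6 × C (aromatic): no H
  3 × O: no H
  1 × C: 3 H
  1 × C: 2 H
  1 × C: no H
  1 × Cl: no H
  1 × F: no H
  1 × N (charge +1): no H
  1 × O: 1 H
  1 × O (charge -1): no H
  1 × S: 1 H
  Total hydrogens = 7.
Molecular formula: C9H7ClFNO5S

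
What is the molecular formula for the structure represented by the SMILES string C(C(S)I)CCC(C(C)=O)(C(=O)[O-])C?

C9H14IO3S-

Heavy atoms from the SMILES: 9 C, 1 I, 3 O, 1 S.
Implicit hydrogens by atom environment:
  3 × C: 2 H each → 6
  3 × C: no H
  2 × C: 3 H each → 6
  2 × O: no H
  1 × C: 1 H
  1 × I: no H
  1 × O (charge -1): no H
  1 × S: 1 H
  Total hydrogens = 14.
Net charge -1.
Molecular formula: C9H14IO3S-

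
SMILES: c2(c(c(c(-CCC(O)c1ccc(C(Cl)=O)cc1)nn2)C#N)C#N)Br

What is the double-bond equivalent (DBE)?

13

Molecular formula from the SMILES: C16H10BrClN4O2.
DoU = (2C + 2 + N − H − X)/2 = (2·16 + 2 + 4 − 10 − 2)/2 = 26/2 = 13.
(Structurally: 2 ring(s) + 11 π bond(s) = 13.)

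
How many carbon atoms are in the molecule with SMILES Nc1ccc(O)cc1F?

The symbol for carbon appears 6 times in the SMILES. Lowercase c denotes aromatic carbon and counts toward C.

6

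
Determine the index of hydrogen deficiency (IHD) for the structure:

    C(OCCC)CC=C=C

2

Molecular formula from the SMILES: C8H14O.
DoU = (2C + 2 + N − H − X)/2 = (2·8 + 2 + 0 − 14 − 0)/2 = 4/2 = 2.
(Structurally: 0 ring(s) + 2 π bond(s) = 2.)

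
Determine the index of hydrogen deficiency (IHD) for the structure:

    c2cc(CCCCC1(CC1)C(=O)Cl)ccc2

6

Molecular formula from the SMILES: C14H17ClO.
DoU = (2C + 2 + N − H − X)/2 = (2·14 + 2 + 0 − 17 − 1)/2 = 12/2 = 6.
(Structurally: 2 ring(s) + 4 π bond(s) = 6.)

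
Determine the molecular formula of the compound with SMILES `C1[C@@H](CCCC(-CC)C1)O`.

C9H18O

Heavy atoms from the SMILES: 9 C, 1 O.
Implicit hydrogens by atom environment:
  6 × C: 2 H each → 12
  2 × C: 1 H each → 2
  1 × C: 3 H
  1 × O: 1 H
  Total hydrogens = 18.
Molecular formula: C9H18O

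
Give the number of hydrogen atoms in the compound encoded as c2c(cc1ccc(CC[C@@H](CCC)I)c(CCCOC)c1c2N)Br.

27

Hydrogens are implicit in SMILES; fill each atom to its normal valence:
  7 × C: 2 H each → 14
  6 × C (aromatic): no H
  4 × C (aromatic): 1 H each → 4
  2 × C: 3 H each → 6
  1 × Br: no H
  1 × C: 1 H
  1 × I: no H
  1 × N: 2 H
  1 × O: no H
  Total hydrogens = 27.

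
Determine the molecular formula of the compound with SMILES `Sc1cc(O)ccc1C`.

Heavy atoms from the SMILES: 7 C, 1 O, 1 S.
Implicit hydrogens by atom environment:
  3 × C (aromatic): 1 H each → 3
  3 × C (aromatic): no H
  1 × C: 3 H
  1 × O: 1 H
  1 × S: 1 H
  Total hydrogens = 8.
Molecular formula: C7H8OS

C7H8OS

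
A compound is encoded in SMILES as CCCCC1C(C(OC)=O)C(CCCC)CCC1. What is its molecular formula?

Heavy atoms from the SMILES: 16 C, 2 O.
Implicit hydrogens by atom environment:
  9 × C: 2 H each → 18
  3 × C: 3 H each → 9
  3 × C: 1 H each → 3
  2 × O: no H
  1 × C: no H
  Total hydrogens = 30.
Molecular formula: C16H30O2

C16H30O2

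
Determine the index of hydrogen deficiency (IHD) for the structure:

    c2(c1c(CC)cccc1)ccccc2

Molecular formula from the SMILES: C14H14.
DoU = (2C + 2 + N − H − X)/2 = (2·14 + 2 + 0 − 14 − 0)/2 = 16/2 = 8.
(Structurally: 2 ring(s) + 6 π bond(s) = 8.)

8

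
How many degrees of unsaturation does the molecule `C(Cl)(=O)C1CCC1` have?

2

Molecular formula from the SMILES: C5H7ClO.
DoU = (2C + 2 + N − H − X)/2 = (2·5 + 2 + 0 − 7 − 1)/2 = 4/2 = 2.
(Structurally: 1 ring(s) + 1 π bond(s) = 2.)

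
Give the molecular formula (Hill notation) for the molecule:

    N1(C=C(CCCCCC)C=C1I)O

C10H16INO

Heavy atoms from the SMILES: 10 C, 1 I, 1 N, 1 O.
Implicit hydrogens by atom environment:
  5 × C: 2 H each → 10
  2 × C (aromatic): 1 H each → 2
  2 × C (aromatic): no H
  1 × C: 3 H
  1 × I: no H
  1 × N (aromatic): no H
  1 × O: 1 H
  Total hydrogens = 16.
Molecular formula: C10H16INO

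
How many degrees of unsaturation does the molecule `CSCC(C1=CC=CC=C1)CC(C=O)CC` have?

5

Molecular formula from the SMILES: C14H20OS.
DoU = (2C + 2 + N − H − X)/2 = (2·14 + 2 + 0 − 20 − 0)/2 = 10/2 = 5.
(Structurally: 1 ring(s) + 4 π bond(s) = 5.)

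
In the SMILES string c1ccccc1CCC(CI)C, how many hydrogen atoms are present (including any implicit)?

15

Hydrogens are implicit in SMILES; fill each atom to its normal valence:
  5 × C (aromatic): 1 H each → 5
  3 × C: 2 H each → 6
  1 × C: 3 H
  1 × C: 1 H
  1 × C (aromatic): no H
  1 × I: no H
  Total hydrogens = 15.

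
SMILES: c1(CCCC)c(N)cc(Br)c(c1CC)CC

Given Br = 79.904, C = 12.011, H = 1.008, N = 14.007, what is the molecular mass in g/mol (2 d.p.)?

Molecular formula: C14H22BrN.
M = 1×79.904 + 14×12.011 + 22×1.008 + 1×14.007 = 284.24 g/mol.

284.24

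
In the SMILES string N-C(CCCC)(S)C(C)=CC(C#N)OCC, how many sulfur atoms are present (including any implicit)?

The symbol for sulfur appears 1 time in the SMILES.

1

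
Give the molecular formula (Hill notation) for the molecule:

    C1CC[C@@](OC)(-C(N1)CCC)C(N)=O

C10H20N2O2

Heavy atoms from the SMILES: 10 C, 2 N, 2 O.
Implicit hydrogens by atom environment:
  5 × C: 2 H each → 10
  2 × C: 3 H each → 6
  2 × C: no H
  2 × O: no H
  1 × C: 1 H
  1 × N: 2 H
  1 × N: 1 H
  Total hydrogens = 20.
Molecular formula: C10H20N2O2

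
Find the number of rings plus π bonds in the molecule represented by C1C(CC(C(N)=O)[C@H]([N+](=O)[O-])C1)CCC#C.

5

Molecular formula from the SMILES: C11H16N2O3.
DoU = (2C + 2 + N − H − X)/2 = (2·11 + 2 + 2 − 16 − 0)/2 = 10/2 = 5.
(Structurally: 1 ring(s) + 4 π bond(s) = 5.)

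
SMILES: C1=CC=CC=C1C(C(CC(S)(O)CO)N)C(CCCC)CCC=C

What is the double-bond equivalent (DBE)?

5

Molecular formula from the SMILES: C20H33NO2S.
DoU = (2C + 2 + N − H − X)/2 = (2·20 + 2 + 1 − 33 − 0)/2 = 10/2 = 5.
(Structurally: 1 ring(s) + 4 π bond(s) = 5.)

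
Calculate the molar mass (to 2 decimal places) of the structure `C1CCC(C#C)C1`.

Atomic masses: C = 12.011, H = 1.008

94.16

Molecular formula: C7H10.
M = 7×12.011 + 10×1.008 = 94.16 g/mol.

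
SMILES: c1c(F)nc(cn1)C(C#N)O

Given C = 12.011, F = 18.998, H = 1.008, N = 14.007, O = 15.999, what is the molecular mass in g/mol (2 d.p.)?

Molecular formula: C6H4FN3O.
M = 6×12.011 + 1×18.998 + 4×1.008 + 3×14.007 + 1×15.999 = 153.12 g/mol.

153.12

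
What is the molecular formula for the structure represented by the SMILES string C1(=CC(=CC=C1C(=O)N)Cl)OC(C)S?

Heavy atoms from the SMILES: 9 C, 1 Cl, 1 N, 2 O, 1 S.
Implicit hydrogens by atom environment:
  3 × C (aromatic): 1 H each → 3
  3 × C (aromatic): no H
  2 × O: no H
  1 × C: 3 H
  1 × C: 1 H
  1 × C: no H
  1 × Cl: no H
  1 × N: 2 H
  1 × S: 1 H
  Total hydrogens = 10.
Molecular formula: C9H10ClNO2S

C9H10ClNO2S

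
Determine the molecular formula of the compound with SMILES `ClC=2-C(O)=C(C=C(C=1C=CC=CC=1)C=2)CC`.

Heavy atoms from the SMILES: 14 C, 1 Cl, 1 O.
Implicit hydrogens by atom environment:
  7 × C (aromatic): 1 H each → 7
  5 × C (aromatic): no H
  1 × C: 3 H
  1 × C: 2 H
  1 × Cl: no H
  1 × O: 1 H
  Total hydrogens = 13.
Molecular formula: C14H13ClO

C14H13ClO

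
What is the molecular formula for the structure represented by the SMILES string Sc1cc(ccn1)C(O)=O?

Heavy atoms from the SMILES: 6 C, 1 N, 2 O, 1 S.
Implicit hydrogens by atom environment:
  3 × C (aromatic): 1 H each → 3
  2 × C (aromatic): no H
  1 × C: no H
  1 × N (aromatic): no H
  1 × O: 1 H
  1 × O: no H
  1 × S: 1 H
  Total hydrogens = 5.
Molecular formula: C6H5NO2S

C6H5NO2S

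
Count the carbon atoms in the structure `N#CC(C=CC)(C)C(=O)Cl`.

7

The symbol for carbon appears 7 times in the SMILES. (Cl is a single chlorine, not C + l.)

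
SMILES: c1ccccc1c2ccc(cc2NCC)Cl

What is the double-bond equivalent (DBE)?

8

Molecular formula from the SMILES: C14H14ClN.
DoU = (2C + 2 + N − H − X)/2 = (2·14 + 2 + 1 − 14 − 1)/2 = 16/2 = 8.
(Structurally: 2 ring(s) + 6 π bond(s) = 8.)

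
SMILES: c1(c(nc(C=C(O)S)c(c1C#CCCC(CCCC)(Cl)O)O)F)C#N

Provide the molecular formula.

Heavy atoms from the SMILES: 17 C, 1 Cl, 1 F, 2 N, 3 O, 1 S.
Implicit hydrogens by atom environment:
  5 × C: 2 H each → 10
  5 × C (aromatic): no H
  5 × C: no H
  3 × O: 1 H each → 3
  1 × C: 3 H
  1 × C: 1 H
  1 × Cl: no H
  1 × F: no H
  1 × N (aromatic): no H
  1 × N: no H
  1 × S: 1 H
  Total hydrogens = 18.
Molecular formula: C17H18ClFN2O3S

C17H18ClFN2O3S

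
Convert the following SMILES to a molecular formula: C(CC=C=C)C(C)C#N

Heavy atoms from the SMILES: 8 C, 1 N.
Implicit hydrogens by atom environment:
  3 × C: 2 H each → 6
  2 × C: 1 H each → 2
  2 × C: no H
  1 × C: 3 H
  1 × N: no H
  Total hydrogens = 11.
Molecular formula: C8H11N

C8H11N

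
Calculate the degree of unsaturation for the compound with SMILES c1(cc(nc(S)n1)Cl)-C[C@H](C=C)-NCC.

5

Molecular formula from the SMILES: C10H14ClN3S.
DoU = (2C + 2 + N − H − X)/2 = (2·10 + 2 + 3 − 14 − 1)/2 = 10/2 = 5.
(Structurally: 1 ring(s) + 4 π bond(s) = 5.)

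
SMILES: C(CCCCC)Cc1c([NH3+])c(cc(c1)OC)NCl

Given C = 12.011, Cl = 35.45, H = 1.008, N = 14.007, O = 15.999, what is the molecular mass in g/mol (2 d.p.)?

271.81

Molecular formula: C14H24ClN2O+.
M = 14×12.011 + 1×35.45 + 24×1.008 + 2×14.007 + 1×15.999 = 271.81 g/mol.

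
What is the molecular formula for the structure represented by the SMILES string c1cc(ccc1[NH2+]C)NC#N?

C8H10N3+

Heavy atoms from the SMILES: 8 C, 3 N.
Implicit hydrogens by atom environment:
  4 × C (aromatic): 1 H each → 4
  2 × C (aromatic): no H
  1 × C: 3 H
  1 × C: no H
  1 × N (charge +1): 2 H
  1 × N: 1 H
  1 × N: no H
  Total hydrogens = 10.
Net charge +1.
Molecular formula: C8H10N3+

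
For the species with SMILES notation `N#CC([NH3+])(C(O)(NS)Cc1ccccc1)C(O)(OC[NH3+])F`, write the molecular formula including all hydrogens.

Heavy atoms from the SMILES: 12 C, 1 F, 4 N, 3 O, 1 S.
Implicit hydrogens by atom environment:
  5 × C (aromatic): 1 H each → 5
  4 × C: no H
  2 × C: 2 H each → 4
  2 × N (charge +1): 3 H each → 6
  2 × O: 1 H each → 2
  1 × C (aromatic): no H
  1 × F: no H
  1 × N: 1 H
  1 × N: no H
  1 × O: no H
  1 × S: 1 H
  Total hydrogens = 19.
Net charge +2.
Molecular formula: [C12H19FN4O3S]2+

[C12H19FN4O3S]2+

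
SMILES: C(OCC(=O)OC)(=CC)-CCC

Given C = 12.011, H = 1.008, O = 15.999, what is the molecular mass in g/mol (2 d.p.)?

172.22

Molecular formula: C9H16O3.
M = 9×12.011 + 16×1.008 + 3×15.999 = 172.22 g/mol.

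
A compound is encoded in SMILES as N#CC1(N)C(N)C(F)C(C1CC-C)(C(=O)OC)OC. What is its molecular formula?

Heavy atoms from the SMILES: 12 C, 1 F, 3 N, 3 O.
Implicit hydrogens by atom environment:
  4 × C: no H
  3 × C: 3 H each → 9
  3 × C: 1 H each → 3
  3 × O: no H
  2 × C: 2 H each → 4
  2 × N: 2 H each → 4
  1 × F: no H
  1 × N: no H
  Total hydrogens = 20.
Molecular formula: C12H20FN3O3

C12H20FN3O3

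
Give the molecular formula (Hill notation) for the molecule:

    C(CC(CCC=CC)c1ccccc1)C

C15H22

Heavy atoms from the SMILES: 15 C.
Implicit hydrogens by atom environment:
  5 × C (aromatic): 1 H each → 5
  4 × C: 2 H each → 8
  3 × C: 1 H each → 3
  2 × C: 3 H each → 6
  1 × C (aromatic): no H
  Total hydrogens = 22.
Molecular formula: C15H22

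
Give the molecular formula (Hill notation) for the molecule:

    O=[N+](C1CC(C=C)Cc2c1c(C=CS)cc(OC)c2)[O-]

Heavy atoms from the SMILES: 15 C, 1 N, 3 O, 1 S.
Implicit hydrogens by atom environment:
  5 × C: 1 H each → 5
  4 × C (aromatic): no H
  3 × C: 2 H each → 6
  2 × C (aromatic): 1 H each → 2
  2 × O: no H
  1 × C: 3 H
  1 × N (charge +1): no H
  1 × O (charge -1): no H
  1 × S: 1 H
  Total hydrogens = 17.
Molecular formula: C15H17NO3S

C15H17NO3S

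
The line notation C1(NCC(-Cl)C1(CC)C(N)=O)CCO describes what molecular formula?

Heavy atoms from the SMILES: 9 C, 1 Cl, 2 N, 2 O.
Implicit hydrogens by atom environment:
  4 × C: 2 H each → 8
  2 × C: 1 H each → 2
  2 × C: no H
  1 × C: 3 H
  1 × Cl: no H
  1 × N: 2 H
  1 × N: 1 H
  1 × O: 1 H
  1 × O: no H
  Total hydrogens = 17.
Molecular formula: C9H17ClN2O2

C9H17ClN2O2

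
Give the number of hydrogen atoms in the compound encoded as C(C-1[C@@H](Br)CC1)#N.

6

Hydrogens are implicit in SMILES; fill each atom to its normal valence:
  2 × C: 2 H each → 4
  2 × C: 1 H each → 2
  1 × Br: no H
  1 × C: no H
  1 × N: no H
  Total hydrogens = 6.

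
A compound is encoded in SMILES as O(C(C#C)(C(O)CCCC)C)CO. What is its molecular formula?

Heavy atoms from the SMILES: 10 C, 3 O.
Implicit hydrogens by atom environment:
  4 × C: 2 H each → 8
  2 × C: 3 H each → 6
  2 × C: 1 H each → 2
  2 × C: no H
  2 × O: 1 H each → 2
  1 × O: no H
  Total hydrogens = 18.
Molecular formula: C10H18O3

C10H18O3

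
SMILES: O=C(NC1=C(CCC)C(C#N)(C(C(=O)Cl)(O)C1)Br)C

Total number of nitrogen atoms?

2

The symbol for nitrogen appears 2 times in the SMILES.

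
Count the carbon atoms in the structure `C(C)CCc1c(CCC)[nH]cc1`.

The symbol for carbon appears 11 times in the SMILES. Lowercase c denotes aromatic carbon and counts toward C.

11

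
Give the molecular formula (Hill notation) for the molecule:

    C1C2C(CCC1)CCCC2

Heavy atoms from the SMILES: 10 C.
Implicit hydrogens by atom environment:
  8 × C: 2 H each → 16
  2 × C: 1 H each → 2
  Total hydrogens = 18.
Molecular formula: C10H18

C10H18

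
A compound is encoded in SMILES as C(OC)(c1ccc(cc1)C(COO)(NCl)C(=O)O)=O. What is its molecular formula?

C11H12ClNO6

Heavy atoms from the SMILES: 11 C, 1 Cl, 1 N, 6 O.
Implicit hydrogens by atom environment:
  4 × C (aromatic): 1 H each → 4
  4 × O: no H
  3 × C: no H
  2 × C (aromatic): no H
  2 × O: 1 H each → 2
  1 × C: 3 H
  1 × C: 2 H
  1 × Cl: no H
  1 × N: 1 H
  Total hydrogens = 12.
Molecular formula: C11H12ClNO6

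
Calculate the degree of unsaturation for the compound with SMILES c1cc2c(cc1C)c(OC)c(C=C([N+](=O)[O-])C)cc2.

9

Molecular formula from the SMILES: C15H15NO3.
DoU = (2C + 2 + N − H − X)/2 = (2·15 + 2 + 1 − 15 − 0)/2 = 18/2 = 9.
(Structurally: 2 ring(s) + 7 π bond(s) = 9.)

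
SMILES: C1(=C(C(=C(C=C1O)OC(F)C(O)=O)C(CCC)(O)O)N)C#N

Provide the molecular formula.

C13H15FN2O6

Heavy atoms from the SMILES: 13 C, 1 F, 2 N, 6 O.
Implicit hydrogens by atom environment:
  5 × C (aromatic): no H
  4 × O: 1 H each → 4
  3 × C: no H
  2 × C: 2 H each → 4
  2 × O: no H
  1 × C: 3 H
  1 × C (aromatic): 1 H
  1 × C: 1 H
  1 × F: no H
  1 × N: 2 H
  1 × N: no H
  Total hydrogens = 15.
Molecular formula: C13H15FN2O6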